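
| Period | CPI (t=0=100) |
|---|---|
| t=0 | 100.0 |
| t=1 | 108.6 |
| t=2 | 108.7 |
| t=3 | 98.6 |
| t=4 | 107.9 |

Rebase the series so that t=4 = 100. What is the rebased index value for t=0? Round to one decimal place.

92.7

Rebased(t=0) = 100.0 / 107.9 × 100 = 92.6784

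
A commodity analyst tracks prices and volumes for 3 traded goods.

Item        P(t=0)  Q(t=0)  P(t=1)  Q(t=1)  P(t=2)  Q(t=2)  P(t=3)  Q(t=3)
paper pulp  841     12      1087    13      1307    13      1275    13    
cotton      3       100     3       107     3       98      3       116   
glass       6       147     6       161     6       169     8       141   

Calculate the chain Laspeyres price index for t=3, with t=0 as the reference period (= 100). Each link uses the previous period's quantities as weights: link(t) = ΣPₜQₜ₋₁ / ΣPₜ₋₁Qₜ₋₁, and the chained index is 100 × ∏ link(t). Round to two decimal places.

Link t=0→t=1:
ΣP(t=1)Q(t=0) = 1087×12 + 3×100 + 6×147 = 13044 + 300 + 882 = 14226
ΣP(t=0)Q(t=0) = 841×12 + 3×100 + 6×147 = 10092 + 300 + 882 = 11274
link = 14226/11274 = 1.261841
Link t=1→t=2:
ΣP(t=2)Q(t=1) = 1307×13 + 3×107 + 6×161 = 16991 + 321 + 966 = 18278
ΣP(t=1)Q(t=1) = 1087×13 + 3×107 + 6×161 = 14131 + 321 + 966 = 15418
link = 18278/15418 = 1.185497
Link t=2→t=3:
ΣP(t=3)Q(t=2) = 1275×13 + 3×98 + 8×169 = 16575 + 294 + 1352 = 18221
ΣP(t=2)Q(t=2) = 1307×13 + 3×98 + 6×169 = 16991 + 294 + 1014 = 18299
link = 18221/18299 = 0.995737
Chained index = 100 × 1.261841 × 1.185497 × 0.995737 = 148.9533

148.95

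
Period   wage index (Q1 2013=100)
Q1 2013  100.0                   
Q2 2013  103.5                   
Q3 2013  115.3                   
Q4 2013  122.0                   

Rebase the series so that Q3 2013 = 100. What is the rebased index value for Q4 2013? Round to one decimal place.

Rebased(Q4 2013) = 122.0 / 115.3 × 100 = 105.8109

105.8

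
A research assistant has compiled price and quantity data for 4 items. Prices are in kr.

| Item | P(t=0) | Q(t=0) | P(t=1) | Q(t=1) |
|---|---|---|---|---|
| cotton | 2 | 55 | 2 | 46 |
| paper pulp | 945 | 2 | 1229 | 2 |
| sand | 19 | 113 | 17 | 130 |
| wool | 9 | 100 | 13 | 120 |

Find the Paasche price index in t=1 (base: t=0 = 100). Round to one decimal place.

114.2

Paasche price index uses current-period quantities as weights.
ΣP(t=1)·Q(t=1) = 2×46 + 1229×2 + 17×130 + 13×120 = 92 + 2458 + 2210 + 1560 = 6320
ΣP(t=0)·Q(t=1) = 2×46 + 945×2 + 19×130 + 9×120 = 92 + 1890 + 2470 + 1080 = 5532
Index = 6320 / 5532 × 100 = 114.2444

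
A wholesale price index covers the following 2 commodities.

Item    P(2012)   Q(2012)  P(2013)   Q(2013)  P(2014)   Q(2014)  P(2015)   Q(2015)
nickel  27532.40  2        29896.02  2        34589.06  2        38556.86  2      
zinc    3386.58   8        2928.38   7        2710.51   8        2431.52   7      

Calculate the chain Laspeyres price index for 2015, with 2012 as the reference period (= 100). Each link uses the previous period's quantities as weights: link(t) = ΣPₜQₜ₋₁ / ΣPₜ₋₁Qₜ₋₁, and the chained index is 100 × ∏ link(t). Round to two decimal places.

Link 2012→2013:
ΣP(2013)Q(2012) = 29896.02×2 + 2928.38×8 = 59792.04 + 23427.04 = 83219.08
ΣP(2012)Q(2012) = 27532.40×2 + 3386.58×8 = 55064.8 + 27092.64 = 82157.44
link = 83219.08/82157.44 = 1.012922
Link 2013→2014:
ΣP(2014)Q(2013) = 34589.06×2 + 2710.51×7 = 69178.12 + 18973.57 = 88151.69
ΣP(2013)Q(2013) = 29896.02×2 + 2928.38×7 = 59792.04 + 20498.66 = 80290.7
link = 88151.69/80290.7 = 1.097907
Link 2014→2015:
ΣP(2015)Q(2014) = 38556.86×2 + 2431.52×8 = 77113.72 + 19452.16 = 96565.88
ΣP(2014)Q(2014) = 34589.06×2 + 2710.51×8 = 69178.12 + 21684.08 = 90862.2
link = 96565.88/90862.2 = 1.062773
Chained index = 100 × 1.012922 × 1.097907 × 1.062773 = 118.1903

118.19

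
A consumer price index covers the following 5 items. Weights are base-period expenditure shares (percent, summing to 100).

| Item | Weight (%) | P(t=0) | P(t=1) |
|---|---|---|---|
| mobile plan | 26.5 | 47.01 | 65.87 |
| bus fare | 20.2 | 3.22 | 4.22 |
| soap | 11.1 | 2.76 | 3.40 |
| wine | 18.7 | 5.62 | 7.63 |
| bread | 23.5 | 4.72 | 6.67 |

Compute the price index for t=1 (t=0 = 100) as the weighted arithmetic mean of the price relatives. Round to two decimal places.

mobile plan: 26.5 × (65.87/47.01) = 26.5 × 1.401191 = 37.1316
bus fare: 20.2 × (4.22/3.22) = 20.2 × 1.310559 = 26.4733
soap: 11.1 × (3.40/2.76) = 11.1 × 1.231884 = 13.6739
wine: 18.7 × (7.63/5.62) = 18.7 × 1.357651 = 25.3881
bread: 23.5 × (6.67/4.72) = 23.5 × 1.413136 = 33.2087
Index = Σ wᵢ·(p₁ᵢ/p₀ᵢ) = 37.1316 + 26.4733 + 13.6739 + 25.3881 + 33.2087 = 135.8755

135.88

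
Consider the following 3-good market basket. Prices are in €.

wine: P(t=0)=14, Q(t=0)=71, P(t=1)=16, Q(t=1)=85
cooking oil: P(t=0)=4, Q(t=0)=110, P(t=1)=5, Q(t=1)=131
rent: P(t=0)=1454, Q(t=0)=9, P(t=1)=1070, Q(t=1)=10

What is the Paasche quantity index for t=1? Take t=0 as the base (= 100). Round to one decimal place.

Paasche quantity index uses current-period prices as weights.
ΣP(t=1)·Q(t=1) = 16×85 + 5×131 + 1070×10 = 1360 + 655 + 10700 = 12715
ΣP(t=1)·Q(t=0) = 16×71 + 5×110 + 1070×9 = 1136 + 550 + 9630 = 11316
Index = 12715 / 11316 × 100 = 112.3630

112.4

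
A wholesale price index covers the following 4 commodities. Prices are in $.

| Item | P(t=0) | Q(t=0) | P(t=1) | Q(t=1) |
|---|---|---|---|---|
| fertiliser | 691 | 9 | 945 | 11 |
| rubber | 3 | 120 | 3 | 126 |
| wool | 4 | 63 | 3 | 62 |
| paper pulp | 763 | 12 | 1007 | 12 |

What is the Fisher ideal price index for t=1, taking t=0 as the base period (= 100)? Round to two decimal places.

132.39

Laspeyres component (base-period weights):
ΣP(t=1)Q(t=0) = 945×9 + 3×120 + 3×63 + 1007×12 = 8505 + 360 + 189 + 12084 = 21138
ΣP(t=0)Q(t=0) = 691×9 + 3×120 + 4×63 + 763×12 = 6219 + 360 + 252 + 9156 = 15987
L = 21138 / 15987 × 100 = 132.2199
Paasche component (current-period weights):
ΣP(t=1)Q(t=1) = 945×11 + 3×126 + 3×62 + 1007×12 = 10395 + 378 + 186 + 12084 = 23043
ΣP(t=0)Q(t=1) = 691×11 + 3×126 + 4×62 + 763×12 = 7601 + 378 + 248 + 9156 = 17383
P = 23043 / 17383 × 100 = 132.5605
Fisher = √(L × P) = √(132.2199 × 132.5605) = 132.3901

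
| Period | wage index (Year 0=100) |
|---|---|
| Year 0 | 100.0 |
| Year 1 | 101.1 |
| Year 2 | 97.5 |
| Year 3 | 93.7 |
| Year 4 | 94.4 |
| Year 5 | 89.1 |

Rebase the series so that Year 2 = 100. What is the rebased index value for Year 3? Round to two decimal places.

96.10

Rebased(Year 3) = 93.7 / 97.5 × 100 = 96.1026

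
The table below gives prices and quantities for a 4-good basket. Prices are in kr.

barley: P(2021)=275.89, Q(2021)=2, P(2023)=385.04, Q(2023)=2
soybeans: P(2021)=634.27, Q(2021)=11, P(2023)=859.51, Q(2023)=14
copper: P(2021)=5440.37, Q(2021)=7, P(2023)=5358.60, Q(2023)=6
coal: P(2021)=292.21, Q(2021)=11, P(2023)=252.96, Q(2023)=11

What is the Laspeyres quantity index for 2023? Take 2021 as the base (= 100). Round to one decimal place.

Laspeyres quantity index uses base-period prices as weights.
ΣP(2021)·Q(2023) = 275.89×2 + 634.27×14 + 5440.37×6 + 292.21×11 = 551.78 + 8879.78 + 32642.22 + 3214.31 = 45288.09
ΣP(2021)·Q(2021) = 275.89×2 + 634.27×11 + 5440.37×7 + 292.21×11 = 551.78 + 6976.97 + 38082.59 + 3214.31 = 48825.65
Index = 45288.09 / 48825.65 × 100 = 92.7547

92.8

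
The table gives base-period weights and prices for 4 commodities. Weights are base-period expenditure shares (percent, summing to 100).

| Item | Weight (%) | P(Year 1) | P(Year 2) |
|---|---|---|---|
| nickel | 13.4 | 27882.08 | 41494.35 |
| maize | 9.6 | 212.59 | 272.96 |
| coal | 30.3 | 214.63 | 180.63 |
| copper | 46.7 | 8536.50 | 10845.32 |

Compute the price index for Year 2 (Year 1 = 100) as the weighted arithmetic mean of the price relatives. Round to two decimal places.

nickel: 13.4 × (41494.35/27882.08) = 13.4 × 1.488209 = 19.9420
maize: 9.6 × (272.96/212.59) = 9.6 × 1.283974 = 12.3261
coal: 30.3 × (180.63/214.63) = 30.3 × 0.841588 = 25.5001
copper: 46.7 × (10845.32/8536.50) = 46.7 × 1.270464 = 59.3307
Index = Σ wᵢ·(p₁ᵢ/p₀ᵢ) = 19.9420 + 12.3261 + 25.5001 + 59.3307 = 117.0989

117.10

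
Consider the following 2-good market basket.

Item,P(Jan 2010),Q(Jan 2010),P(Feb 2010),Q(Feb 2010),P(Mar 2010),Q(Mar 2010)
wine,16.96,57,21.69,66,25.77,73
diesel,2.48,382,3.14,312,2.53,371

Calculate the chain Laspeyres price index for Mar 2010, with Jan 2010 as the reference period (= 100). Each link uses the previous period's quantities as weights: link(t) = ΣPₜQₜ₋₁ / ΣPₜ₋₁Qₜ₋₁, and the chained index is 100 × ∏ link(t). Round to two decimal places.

131.42

Link Jan 2010→Feb 2010:
ΣP(Feb 2010)Q(Jan 2010) = 21.69×57 + 3.14×382 = 1236.33 + 1199.48 = 2435.81
ΣP(Jan 2010)Q(Jan 2010) = 16.96×57 + 2.48×382 = 966.72 + 947.36 = 1914.08
link = 2435.81/1914.08 = 1.272575
Link Feb 2010→Mar 2010:
ΣP(Mar 2010)Q(Feb 2010) = 25.77×66 + 2.53×312 = 1700.82 + 789.36 = 2490.18
ΣP(Feb 2010)Q(Feb 2010) = 21.69×66 + 3.14×312 = 1431.54 + 979.68 = 2411.22
link = 2490.18/2411.22 = 1.032747
Chained index = 100 × 1.272575 × 1.032747 = 131.4248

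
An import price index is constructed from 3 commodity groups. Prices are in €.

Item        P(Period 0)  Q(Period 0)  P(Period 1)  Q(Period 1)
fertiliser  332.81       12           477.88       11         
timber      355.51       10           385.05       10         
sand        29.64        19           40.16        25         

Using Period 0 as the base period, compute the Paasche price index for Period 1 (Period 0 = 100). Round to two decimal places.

127.07

Paasche price index uses current-period quantities as weights.
ΣP(Period 1)·Q(Period 1) = 477.88×11 + 385.05×10 + 40.16×25 = 5256.68 + 3850.5 + 1004 = 10111.18
ΣP(Period 0)·Q(Period 1) = 332.81×11 + 355.51×10 + 29.64×25 = 3660.91 + 3555.1 + 741 = 7957.01
Index = 10111.18 / 7957.01 × 100 = 127.0726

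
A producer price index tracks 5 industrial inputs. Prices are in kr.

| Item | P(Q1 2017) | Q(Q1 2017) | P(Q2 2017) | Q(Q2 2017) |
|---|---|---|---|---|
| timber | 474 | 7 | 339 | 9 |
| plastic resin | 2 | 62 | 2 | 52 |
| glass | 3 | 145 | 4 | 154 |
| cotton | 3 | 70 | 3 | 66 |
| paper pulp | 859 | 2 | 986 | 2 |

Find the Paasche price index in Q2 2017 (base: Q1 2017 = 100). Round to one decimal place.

Paasche price index uses current-period quantities as weights.
ΣP(Q2 2017)·Q(Q2 2017) = 339×9 + 2×52 + 4×154 + 3×66 + 986×2 = 3051 + 104 + 616 + 198 + 1972 = 5941
ΣP(Q1 2017)·Q(Q2 2017) = 474×9 + 2×52 + 3×154 + 3×66 + 859×2 = 4266 + 104 + 462 + 198 + 1718 = 6748
Index = 5941 / 6748 × 100 = 88.0409

88.0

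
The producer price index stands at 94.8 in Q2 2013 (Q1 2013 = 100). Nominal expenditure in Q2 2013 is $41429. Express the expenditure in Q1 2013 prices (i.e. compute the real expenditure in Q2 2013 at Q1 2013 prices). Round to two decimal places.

43701.48

Real = Nominal ÷ (Index/100) = 41429 ÷ (94.8/100)
     = 41429 ÷ 0.948 = 43701.4768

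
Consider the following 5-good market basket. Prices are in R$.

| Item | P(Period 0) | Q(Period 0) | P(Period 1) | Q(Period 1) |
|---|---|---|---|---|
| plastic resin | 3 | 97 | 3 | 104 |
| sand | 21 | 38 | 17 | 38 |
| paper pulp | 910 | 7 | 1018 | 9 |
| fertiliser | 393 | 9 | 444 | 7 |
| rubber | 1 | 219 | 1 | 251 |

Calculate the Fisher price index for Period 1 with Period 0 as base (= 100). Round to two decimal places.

Laspeyres component (base-period weights):
ΣP(Period 1)Q(Period 0) = 3×97 + 17×38 + 1018×7 + 444×9 + 1×219 = 291 + 646 + 7126 + 3996 + 219 = 12278
ΣP(Period 0)Q(Period 0) = 3×97 + 21×38 + 910×7 + 393×9 + 1×219 = 291 + 798 + 6370 + 3537 + 219 = 11215
L = 12278 / 11215 × 100 = 109.4784
Paasche component (current-period weights):
ΣP(Period 1)Q(Period 1) = 3×104 + 17×38 + 1018×9 + 444×7 + 1×251 = 312 + 646 + 9162 + 3108 + 251 = 13479
ΣP(Period 0)Q(Period 1) = 3×104 + 21×38 + 910×9 + 393×7 + 1×251 = 312 + 798 + 8190 + 2751 + 251 = 12302
P = 13479 / 12302 × 100 = 109.5675
Fisher = √(L × P) = √(109.4784 × 109.5675) = 109.5230

109.52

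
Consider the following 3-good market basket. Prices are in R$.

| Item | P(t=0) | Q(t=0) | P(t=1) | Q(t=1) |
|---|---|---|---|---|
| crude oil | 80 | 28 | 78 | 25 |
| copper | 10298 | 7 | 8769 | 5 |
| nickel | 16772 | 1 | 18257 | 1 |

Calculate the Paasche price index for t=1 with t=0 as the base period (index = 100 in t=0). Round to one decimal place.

91.2

Paasche price index uses current-period quantities as weights.
ΣP(t=1)·Q(t=1) = 78×25 + 8769×5 + 18257×1 = 1950 + 43845 + 18257 = 64052
ΣP(t=0)·Q(t=1) = 80×25 + 10298×5 + 16772×1 = 2000 + 51490 + 16772 = 70262
Index = 64052 / 70262 × 100 = 91.1617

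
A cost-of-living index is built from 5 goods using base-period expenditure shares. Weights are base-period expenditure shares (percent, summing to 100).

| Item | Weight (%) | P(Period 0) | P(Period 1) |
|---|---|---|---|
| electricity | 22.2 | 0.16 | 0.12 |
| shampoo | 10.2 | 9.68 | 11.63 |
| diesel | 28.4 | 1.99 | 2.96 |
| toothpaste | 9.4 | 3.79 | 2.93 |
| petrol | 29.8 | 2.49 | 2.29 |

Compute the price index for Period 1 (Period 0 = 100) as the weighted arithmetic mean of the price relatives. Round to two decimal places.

electricity: 22.2 × (0.12/0.16) = 22.2 × 0.750000 = 16.6500
shampoo: 10.2 × (11.63/9.68) = 10.2 × 1.201446 = 12.2548
diesel: 28.4 × (2.96/1.99) = 28.4 × 1.487437 = 42.2432
toothpaste: 9.4 × (2.93/3.79) = 9.4 × 0.773087 = 7.2670
petrol: 29.8 × (2.29/2.49) = 29.8 × 0.919679 = 27.4064
Index = Σ wᵢ·(p₁ᵢ/p₀ᵢ) = 16.6500 + 12.2548 + 42.2432 + 7.2670 + 27.4064 = 105.8214

105.82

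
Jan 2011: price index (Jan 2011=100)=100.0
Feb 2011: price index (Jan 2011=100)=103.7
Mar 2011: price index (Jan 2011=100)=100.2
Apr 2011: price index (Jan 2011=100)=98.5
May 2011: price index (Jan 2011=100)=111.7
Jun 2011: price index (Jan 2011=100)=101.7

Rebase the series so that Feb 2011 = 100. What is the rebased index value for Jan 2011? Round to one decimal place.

96.4

Rebased(Jan 2011) = 100.0 / 103.7 × 100 = 96.4320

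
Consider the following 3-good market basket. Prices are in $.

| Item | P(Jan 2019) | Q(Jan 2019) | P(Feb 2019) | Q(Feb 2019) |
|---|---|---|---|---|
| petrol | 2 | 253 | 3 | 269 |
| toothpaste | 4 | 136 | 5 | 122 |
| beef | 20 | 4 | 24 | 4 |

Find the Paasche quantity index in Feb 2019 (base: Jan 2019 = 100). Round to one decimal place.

Paasche quantity index uses current-period prices as weights.
ΣP(Feb 2019)·Q(Feb 2019) = 3×269 + 5×122 + 24×4 = 807 + 610 + 96 = 1513
ΣP(Feb 2019)·Q(Jan 2019) = 3×253 + 5×136 + 24×4 = 759 + 680 + 96 = 1535
Index = 1513 / 1535 × 100 = 98.5668

98.6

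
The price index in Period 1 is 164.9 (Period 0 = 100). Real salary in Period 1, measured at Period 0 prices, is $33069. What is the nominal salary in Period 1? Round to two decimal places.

54530.78

Nominal = Real × (Index/100) = 33069 × (164.9/100)
        = 33069 × 1.649 = 54530.7810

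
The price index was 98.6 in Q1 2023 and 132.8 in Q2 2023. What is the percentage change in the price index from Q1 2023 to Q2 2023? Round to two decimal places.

34.69%

Change = (132.8 − 98.6) / 98.6 × 100
       = 34.2 / 98.6 × 100 = 34.6856%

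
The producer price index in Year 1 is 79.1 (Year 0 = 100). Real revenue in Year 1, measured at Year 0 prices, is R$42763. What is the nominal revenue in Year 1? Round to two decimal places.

33825.53

Nominal = Real × (Index/100) = 42763 × (79.1/100)
        = 42763 × 0.791 = 33825.5330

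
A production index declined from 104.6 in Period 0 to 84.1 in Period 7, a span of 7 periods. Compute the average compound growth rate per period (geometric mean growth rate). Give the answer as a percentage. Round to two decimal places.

-3.07%

Growth factor = (84.1/104.6)^(1/7) = (0.804015)^(1/7) = 0.969318
Growth rate = 0.969318 − 1 = -0.030682 = -3.0682%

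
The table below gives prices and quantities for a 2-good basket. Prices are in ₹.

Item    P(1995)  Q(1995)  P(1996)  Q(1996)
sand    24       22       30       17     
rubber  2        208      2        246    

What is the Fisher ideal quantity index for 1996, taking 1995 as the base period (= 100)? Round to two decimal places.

94.22

Laspeyres component (base-period weights):
ΣP(1995)Q(1996) = 24×17 + 2×246 = 408 + 492 = 900
ΣP(1995)Q(1995) = 24×22 + 2×208 = 528 + 416 = 944
L = 900 / 944 × 100 = 95.3390
Paasche component (current-period weights):
ΣP(1996)Q(1996) = 30×17 + 2×246 = 510 + 492 = 1002
ΣP(1996)Q(1995) = 30×22 + 2×208 = 660 + 416 = 1076
P = 1002 / 1076 × 100 = 93.1227
Fisher = √(L × P) = √(95.3390 × 93.1227) = 94.2243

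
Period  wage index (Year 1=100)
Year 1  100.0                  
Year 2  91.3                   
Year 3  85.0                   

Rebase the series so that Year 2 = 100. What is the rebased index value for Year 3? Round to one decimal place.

93.1

Rebased(Year 3) = 85.0 / 91.3 × 100 = 93.0997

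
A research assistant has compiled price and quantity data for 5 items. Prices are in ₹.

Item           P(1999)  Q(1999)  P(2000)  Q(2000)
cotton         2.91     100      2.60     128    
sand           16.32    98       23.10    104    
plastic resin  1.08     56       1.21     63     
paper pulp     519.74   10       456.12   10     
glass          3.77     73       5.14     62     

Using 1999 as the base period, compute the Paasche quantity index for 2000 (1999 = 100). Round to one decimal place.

Paasche quantity index uses current-period prices as weights.
ΣP(2000)·Q(2000) = 2.60×128 + 23.10×104 + 1.21×63 + 456.12×10 + 5.14×62 = 332.8 + 2402.4 + 76.23 + 4561.2 + 318.68 = 7691.31
ΣP(2000)·Q(1999) = 2.60×100 + 23.10×98 + 1.21×56 + 456.12×10 + 5.14×73 = 260 + 2263.8 + 67.76 + 4561.2 + 375.22 = 7527.98
Index = 7691.31 / 7527.98 × 100 = 102.1696

102.2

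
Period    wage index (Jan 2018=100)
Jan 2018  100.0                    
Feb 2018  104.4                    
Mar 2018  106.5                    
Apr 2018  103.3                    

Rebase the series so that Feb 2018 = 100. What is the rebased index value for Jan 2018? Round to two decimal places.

95.79

Rebased(Jan 2018) = 100.0 / 104.4 × 100 = 95.7854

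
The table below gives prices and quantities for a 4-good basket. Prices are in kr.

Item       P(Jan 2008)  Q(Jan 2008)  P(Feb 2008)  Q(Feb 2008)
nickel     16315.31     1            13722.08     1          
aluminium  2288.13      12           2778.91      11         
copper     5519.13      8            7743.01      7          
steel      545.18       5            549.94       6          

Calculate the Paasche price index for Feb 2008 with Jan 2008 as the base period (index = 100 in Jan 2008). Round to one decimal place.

122.1

Paasche price index uses current-period quantities as weights.
ΣP(Feb 2008)·Q(Feb 2008) = 13722.08×1 + 2778.91×11 + 7743.01×7 + 549.94×6 = 13722.08 + 30568.01 + 54201.07 + 3299.64 = 101790.8
ΣP(Jan 2008)·Q(Feb 2008) = 16315.31×1 + 2288.13×11 + 5519.13×7 + 545.18×6 = 16315.31 + 25169.43 + 38633.91 + 3271.08 = 83389.73
Index = 101790.8 / 83389.73 × 100 = 122.0664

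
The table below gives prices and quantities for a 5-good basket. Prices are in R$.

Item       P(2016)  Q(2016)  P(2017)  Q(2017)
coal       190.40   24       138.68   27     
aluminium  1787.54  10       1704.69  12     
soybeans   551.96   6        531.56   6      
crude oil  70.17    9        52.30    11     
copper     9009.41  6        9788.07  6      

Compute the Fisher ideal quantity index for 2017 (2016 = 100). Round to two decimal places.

105.04

Laspeyres component (base-period weights):
ΣP(2016)Q(2017) = 190.40×27 + 1787.54×12 + 551.96×6 + 70.17×11 + 9009.41×6 = 5140.8 + 21450.48 + 3311.76 + 771.87 + 54056.46 = 84731.37
ΣP(2016)Q(2016) = 190.40×24 + 1787.54×10 + 551.96×6 + 70.17×9 + 9009.41×6 = 4569.6 + 17875.4 + 3311.76 + 631.53 + 54056.46 = 80444.75
L = 84731.37 / 80444.75 × 100 = 105.3287
Paasche component (current-period weights):
ΣP(2017)Q(2017) = 138.68×27 + 1704.69×12 + 531.56×6 + 52.30×11 + 9788.07×6 = 3744.36 + 20456.28 + 3189.36 + 575.3 + 58728.42 = 86693.72
ΣP(2017)Q(2016) = 138.68×24 + 1704.69×10 + 531.56×6 + 52.30×9 + 9788.07×6 = 3328.32 + 17046.9 + 3189.36 + 470.7 + 58728.42 = 82763.7
P = 86693.72 / 82763.7 × 100 = 104.7485
Fisher = √(L × P) = √(105.3287 × 104.7485) = 105.0382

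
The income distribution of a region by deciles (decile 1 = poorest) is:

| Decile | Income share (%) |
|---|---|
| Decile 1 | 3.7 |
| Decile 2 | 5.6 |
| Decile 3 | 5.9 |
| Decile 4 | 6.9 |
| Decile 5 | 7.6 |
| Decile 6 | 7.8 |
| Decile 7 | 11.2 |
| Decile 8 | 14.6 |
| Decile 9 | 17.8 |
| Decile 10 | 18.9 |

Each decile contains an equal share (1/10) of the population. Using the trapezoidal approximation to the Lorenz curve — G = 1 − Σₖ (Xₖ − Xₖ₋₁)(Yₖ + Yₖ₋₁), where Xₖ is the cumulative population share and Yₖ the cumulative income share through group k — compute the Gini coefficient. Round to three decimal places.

Cumulative income shares Yₖ: 0.0370, 0.0930, 0.1520, 0.2210, 0.2970, 0.3750, 0.4870, 0.6330, 0.8110, 1.0000
Σ (Xₖ−Xₖ₋₁)(Yₖ+Yₖ₋₁) = (1/10)(0.0370+0.0000) + (1/10)(0.0930+0.0370) + (1/10)(0.1520+0.0930) + (1/10)(0.2210+0.1520) + (1/10)(0.2970+0.2210) + (1/10)(0.3750+0.2970) + (1/10)(0.4870+0.3750) + (1/10)(0.6330+0.4870) + (1/10)(0.8110+0.6330) + (1/10)(1.0000+0.8110)
  = 0.0037 + 0.0130 + 0.0245 + 0.0373 + 0.0518 + 0.0672 + 0.0862 + 0.1120 + 0.1444 + 0.1811 = 0.7212
G = 1 − 0.7212 = 0.2788

0.279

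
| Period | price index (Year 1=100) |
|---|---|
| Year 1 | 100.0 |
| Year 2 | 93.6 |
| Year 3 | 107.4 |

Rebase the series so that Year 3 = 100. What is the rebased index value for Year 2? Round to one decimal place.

87.2

Rebased(Year 2) = 93.6 / 107.4 × 100 = 87.1508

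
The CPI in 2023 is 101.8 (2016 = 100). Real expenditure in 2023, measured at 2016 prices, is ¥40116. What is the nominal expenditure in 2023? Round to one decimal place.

Nominal = Real × (Index/100) = 40116 × (101.8/100)
        = 40116 × 1.018 = 40838.0880

40838.1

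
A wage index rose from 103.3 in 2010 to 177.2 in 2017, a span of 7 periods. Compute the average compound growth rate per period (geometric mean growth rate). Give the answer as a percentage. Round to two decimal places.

Growth factor = (177.2/103.3)^(1/7) = (1.715392)^(1/7) = 1.080141
Growth rate = 1.080141 − 1 = 0.080141 = 8.0141%

8.01%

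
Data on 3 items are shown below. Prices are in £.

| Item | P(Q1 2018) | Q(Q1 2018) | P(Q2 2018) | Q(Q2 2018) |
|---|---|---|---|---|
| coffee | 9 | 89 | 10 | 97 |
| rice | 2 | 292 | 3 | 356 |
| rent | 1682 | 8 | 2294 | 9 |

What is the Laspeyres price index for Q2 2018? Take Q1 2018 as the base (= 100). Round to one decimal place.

Laspeyres price index uses base-period quantities as weights.
ΣP(Q2 2018)·Q(Q1 2018) = 10×89 + 3×292 + 2294×8 = 890 + 876 + 18352 = 20118
ΣP(Q1 2018)·Q(Q1 2018) = 9×89 + 2×292 + 1682×8 = 801 + 584 + 13456 = 14841
Index = 20118 / 14841 × 100 = 135.5569

135.6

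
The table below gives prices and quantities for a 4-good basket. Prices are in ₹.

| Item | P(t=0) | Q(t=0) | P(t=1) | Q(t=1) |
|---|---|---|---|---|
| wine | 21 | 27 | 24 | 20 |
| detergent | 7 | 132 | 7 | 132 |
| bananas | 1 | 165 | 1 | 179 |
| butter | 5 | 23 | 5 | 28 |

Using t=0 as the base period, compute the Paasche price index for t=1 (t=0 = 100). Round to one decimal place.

Paasche price index uses current-period quantities as weights.
ΣP(t=1)·Q(t=1) = 24×20 + 7×132 + 1×179 + 5×28 = 480 + 924 + 179 + 140 = 1723
ΣP(t=0)·Q(t=1) = 21×20 + 7×132 + 1×179 + 5×28 = 420 + 924 + 179 + 140 = 1663
Index = 1723 / 1663 × 100 = 103.6079

103.6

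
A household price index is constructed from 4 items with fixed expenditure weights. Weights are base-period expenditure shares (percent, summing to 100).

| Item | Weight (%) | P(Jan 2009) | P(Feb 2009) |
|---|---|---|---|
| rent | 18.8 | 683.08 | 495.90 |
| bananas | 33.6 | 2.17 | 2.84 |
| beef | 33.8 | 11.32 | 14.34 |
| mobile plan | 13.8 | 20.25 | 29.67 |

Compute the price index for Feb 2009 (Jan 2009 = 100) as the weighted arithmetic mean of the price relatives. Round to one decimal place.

120.7

rent: 18.8 × (495.90/683.08) = 18.8 × 0.725976 = 13.6484
bananas: 33.6 × (2.84/2.17) = 33.6 × 1.308756 = 43.9742
beef: 33.8 × (14.34/11.32) = 33.8 × 1.266784 = 42.8173
mobile plan: 13.8 × (29.67/20.25) = 13.8 × 1.465185 = 20.2196
Index = Σ wᵢ·(p₁ᵢ/p₀ᵢ) = 13.6484 + 43.9742 + 42.8173 + 20.2196 = 120.6594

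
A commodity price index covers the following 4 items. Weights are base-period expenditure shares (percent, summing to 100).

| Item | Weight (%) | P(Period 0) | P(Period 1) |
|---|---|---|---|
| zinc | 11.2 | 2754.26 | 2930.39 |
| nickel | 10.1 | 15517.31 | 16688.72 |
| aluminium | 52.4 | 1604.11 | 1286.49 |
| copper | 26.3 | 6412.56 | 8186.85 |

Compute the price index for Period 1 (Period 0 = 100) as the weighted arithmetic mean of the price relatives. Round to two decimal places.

zinc: 11.2 × (2930.39/2754.26) = 11.2 × 1.063948 = 11.9162
nickel: 10.1 × (16688.72/15517.31) = 10.1 × 1.075491 = 10.8625
aluminium: 52.4 × (1286.49/1604.11) = 52.4 × 0.801996 = 42.0246
copper: 26.3 × (8186.85/6412.56) = 26.3 × 1.276690 = 33.5769
Index = Σ wᵢ·(p₁ᵢ/p₀ᵢ) = 11.9162 + 10.8625 + 42.0246 + 33.5769 = 98.3802

98.38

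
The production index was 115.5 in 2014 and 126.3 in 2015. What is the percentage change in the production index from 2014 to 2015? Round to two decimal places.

9.35%

Change = (126.3 − 115.5) / 115.5 × 100
       = 10.8 / 115.5 × 100 = 9.3506%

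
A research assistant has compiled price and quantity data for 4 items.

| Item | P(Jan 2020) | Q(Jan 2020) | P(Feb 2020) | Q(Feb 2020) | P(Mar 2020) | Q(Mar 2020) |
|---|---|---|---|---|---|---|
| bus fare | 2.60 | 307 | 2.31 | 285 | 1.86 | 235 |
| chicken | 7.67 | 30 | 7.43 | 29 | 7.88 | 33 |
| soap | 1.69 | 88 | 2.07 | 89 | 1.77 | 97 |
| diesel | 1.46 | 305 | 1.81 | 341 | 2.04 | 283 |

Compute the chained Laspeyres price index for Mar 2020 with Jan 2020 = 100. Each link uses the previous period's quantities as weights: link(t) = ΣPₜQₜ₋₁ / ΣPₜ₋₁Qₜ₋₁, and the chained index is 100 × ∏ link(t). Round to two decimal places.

Link Jan 2020→Feb 2020:
ΣP(Feb 2020)Q(Jan 2020) = 2.31×307 + 7.43×30 + 2.07×88 + 1.81×305 = 709.17 + 222.9 + 182.16 + 552.05 = 1666.28
ΣP(Jan 2020)Q(Jan 2020) = 2.60×307 + 7.67×30 + 1.69×88 + 1.46×305 = 798.2 + 230.1 + 148.72 + 445.3 = 1622.32
link = 1666.28/1622.32 = 1.027097
Link Feb 2020→Mar 2020:
ΣP(Mar 2020)Q(Feb 2020) = 1.86×285 + 7.88×29 + 1.77×89 + 2.04×341 = 530.1 + 228.52 + 157.53 + 695.64 = 1611.79
ΣP(Feb 2020)Q(Feb 2020) = 2.31×285 + 7.43×29 + 2.07×89 + 1.81×341 = 658.35 + 215.47 + 184.23 + 617.21 = 1675.26
link = 1611.79/1675.26 = 0.962113
Chained index = 100 × 1.027097 × 0.962113 = 98.8184

98.82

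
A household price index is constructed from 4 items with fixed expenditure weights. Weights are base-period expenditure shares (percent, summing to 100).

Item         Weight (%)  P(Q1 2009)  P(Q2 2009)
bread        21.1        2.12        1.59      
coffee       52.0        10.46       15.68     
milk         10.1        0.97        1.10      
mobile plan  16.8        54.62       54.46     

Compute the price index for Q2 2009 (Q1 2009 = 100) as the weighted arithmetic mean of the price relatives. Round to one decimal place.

122.0

bread: 21.1 × (1.59/2.12) = 21.1 × 0.750000 = 15.8250
coffee: 52.0 × (15.68/10.46) = 52.0 × 1.499044 = 77.9503
milk: 10.1 × (1.10/0.97) = 10.1 × 1.134021 = 11.4536
mobile plan: 16.8 × (54.46/54.62) = 16.8 × 0.997071 = 16.7508
Index = Σ wᵢ·(p₁ᵢ/p₀ᵢ) = 15.8250 + 77.9503 + 11.4536 + 16.7508 = 121.9797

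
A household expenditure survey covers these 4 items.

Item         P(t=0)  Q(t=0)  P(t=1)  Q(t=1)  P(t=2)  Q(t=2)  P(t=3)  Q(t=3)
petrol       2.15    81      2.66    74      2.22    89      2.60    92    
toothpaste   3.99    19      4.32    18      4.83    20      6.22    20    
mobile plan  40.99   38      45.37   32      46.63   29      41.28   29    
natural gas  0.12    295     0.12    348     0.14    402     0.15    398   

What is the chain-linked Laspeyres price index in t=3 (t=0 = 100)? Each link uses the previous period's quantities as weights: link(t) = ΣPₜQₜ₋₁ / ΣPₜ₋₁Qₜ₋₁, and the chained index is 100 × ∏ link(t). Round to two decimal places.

Link t=0→t=1:
ΣP(t=1)Q(t=0) = 2.66×81 + 4.32×19 + 45.37×38 + 0.12×295 = 215.46 + 82.08 + 1724.06 + 35.4 = 2057
ΣP(t=0)Q(t=0) = 2.15×81 + 3.99×19 + 40.99×38 + 0.12×295 = 174.15 + 75.81 + 1557.62 + 35.4 = 1842.98
link = 2057/1842.98 = 1.116127
Link t=1→t=2:
ΣP(t=2)Q(t=1) = 2.22×74 + 4.83×18 + 46.63×32 + 0.14×348 = 164.28 + 86.94 + 1492.16 + 48.72 = 1792.1
ΣP(t=1)Q(t=1) = 2.66×74 + 4.32×18 + 45.37×32 + 0.12×348 = 196.84 + 77.76 + 1451.84 + 41.76 = 1768.2
link = 1792.1/1768.2 = 1.013517
Link t=2→t=3:
ΣP(t=3)Q(t=2) = 2.60×89 + 6.22×20 + 41.28×29 + 0.15×402 = 231.4 + 124.4 + 1197.12 + 60.3 = 1613.22
ΣP(t=2)Q(t=2) = 2.22×89 + 4.83×20 + 46.63×29 + 0.14×402 = 197.58 + 96.6 + 1352.27 + 56.28 = 1702.73
link = 1613.22/1702.73 = 0.947431
Chained index = 100 × 1.116127 × 1.013517 × 0.947431 = 107.1747

107.17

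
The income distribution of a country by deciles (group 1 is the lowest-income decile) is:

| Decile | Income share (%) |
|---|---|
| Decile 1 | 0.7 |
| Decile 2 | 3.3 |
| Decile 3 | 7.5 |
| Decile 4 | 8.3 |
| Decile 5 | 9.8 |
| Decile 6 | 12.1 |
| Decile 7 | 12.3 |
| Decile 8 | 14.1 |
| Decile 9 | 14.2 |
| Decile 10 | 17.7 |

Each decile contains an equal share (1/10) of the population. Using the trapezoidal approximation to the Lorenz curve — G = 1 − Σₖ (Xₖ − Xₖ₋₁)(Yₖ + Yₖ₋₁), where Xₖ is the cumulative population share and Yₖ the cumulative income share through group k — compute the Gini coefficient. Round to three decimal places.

0.277

Cumulative income shares Yₖ: 0.0070, 0.0400, 0.1150, 0.1980, 0.2960, 0.4170, 0.5400, 0.6810, 0.8230, 1.0000
Σ (Xₖ−Xₖ₋₁)(Yₖ+Yₖ₋₁) = (1/10)(0.0070+0.0000) + (1/10)(0.0400+0.0070) + (1/10)(0.1150+0.0400) + (1/10)(0.1980+0.1150) + (1/10)(0.2960+0.1980) + (1/10)(0.4170+0.2960) + (1/10)(0.5400+0.4170) + (1/10)(0.6810+0.5400) + (1/10)(0.8230+0.6810) + (1/10)(1.0000+0.8230)
  = 0.0007 + 0.0047 + 0.0155 + 0.0313 + 0.0494 + 0.0713 + 0.0957 + 0.1221 + 0.1504 + 0.1823 = 0.7234
G = 1 − 0.7234 = 0.2766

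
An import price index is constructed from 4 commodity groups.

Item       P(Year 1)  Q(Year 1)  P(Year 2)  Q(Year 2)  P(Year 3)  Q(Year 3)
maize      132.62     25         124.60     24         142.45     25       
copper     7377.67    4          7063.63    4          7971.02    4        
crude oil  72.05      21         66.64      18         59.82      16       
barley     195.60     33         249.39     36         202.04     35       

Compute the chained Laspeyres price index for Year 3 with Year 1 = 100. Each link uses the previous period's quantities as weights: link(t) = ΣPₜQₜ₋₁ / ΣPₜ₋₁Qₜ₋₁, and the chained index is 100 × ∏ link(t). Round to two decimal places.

105.91

Link Year 1→Year 2:
ΣP(Year 2)Q(Year 1) = 124.60×25 + 7063.63×4 + 66.64×21 + 249.39×33 = 3115 + 28254.52 + 1399.44 + 8229.87 = 40998.83
ΣP(Year 1)Q(Year 1) = 132.62×25 + 7377.67×4 + 72.05×21 + 195.60×33 = 3315.5 + 29510.68 + 1513.05 + 6454.8 = 40794.03
link = 40998.83/40794.03 = 1.005020
Link Year 2→Year 3:
ΣP(Year 3)Q(Year 2) = 142.45×24 + 7971.02×4 + 59.82×18 + 202.04×36 = 3418.8 + 31884.08 + 1076.76 + 7273.44 = 43653.08
ΣP(Year 2)Q(Year 2) = 124.60×24 + 7063.63×4 + 66.64×18 + 249.39×36 = 2990.4 + 28254.52 + 1199.52 + 8978.04 = 41422.48
link = 43653.08/41422.48 = 1.053850
Chained index = 100 × 1.005020 × 1.053850 = 105.9141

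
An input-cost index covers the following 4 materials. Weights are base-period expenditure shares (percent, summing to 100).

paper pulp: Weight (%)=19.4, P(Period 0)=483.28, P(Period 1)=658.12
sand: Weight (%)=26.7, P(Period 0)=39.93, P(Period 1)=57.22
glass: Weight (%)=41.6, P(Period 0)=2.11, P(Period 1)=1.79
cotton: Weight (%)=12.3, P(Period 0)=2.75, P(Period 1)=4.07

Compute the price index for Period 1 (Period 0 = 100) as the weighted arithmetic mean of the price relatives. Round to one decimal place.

paper pulp: 19.4 × (658.12/483.28) = 19.4 × 1.361778 = 26.4185
sand: 26.7 × (57.22/39.93) = 26.7 × 1.433008 = 38.2613
glass: 41.6 × (1.79/2.11) = 41.6 × 0.848341 = 35.2910
cotton: 12.3 × (4.07/2.75) = 12.3 × 1.480000 = 18.2040
Index = Σ wᵢ·(p₁ᵢ/p₀ᵢ) = 26.4185 + 38.2613 + 35.2910 + 18.2040 = 118.1748

118.2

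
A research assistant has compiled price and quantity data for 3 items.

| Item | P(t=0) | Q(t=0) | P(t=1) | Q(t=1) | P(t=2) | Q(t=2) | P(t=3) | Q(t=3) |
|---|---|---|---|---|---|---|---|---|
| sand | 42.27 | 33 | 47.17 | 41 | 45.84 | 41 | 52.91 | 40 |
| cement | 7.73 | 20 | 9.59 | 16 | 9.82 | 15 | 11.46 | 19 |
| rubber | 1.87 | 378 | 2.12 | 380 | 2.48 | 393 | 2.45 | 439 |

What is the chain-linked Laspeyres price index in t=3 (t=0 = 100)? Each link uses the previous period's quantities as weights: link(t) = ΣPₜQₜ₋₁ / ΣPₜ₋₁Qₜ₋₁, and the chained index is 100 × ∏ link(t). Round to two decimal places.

Link t=0→t=1:
ΣP(t=1)Q(t=0) = 47.17×33 + 9.59×20 + 2.12×378 = 1556.61 + 191.8 + 801.36 = 2549.77
ΣP(t=0)Q(t=0) = 42.27×33 + 7.73×20 + 1.87×378 = 1394.91 + 154.6 + 706.86 = 2256.37
link = 2549.77/2256.37 = 1.130032
Link t=1→t=2:
ΣP(t=2)Q(t=1) = 45.84×41 + 9.82×16 + 2.48×380 = 1879.44 + 157.12 + 942.4 = 2978.96
ΣP(t=1)Q(t=1) = 47.17×41 + 9.59×16 + 2.12×380 = 1933.97 + 153.44 + 805.6 = 2893.01
link = 2978.96/2893.01 = 1.029710
Link t=2→t=3:
ΣP(t=3)Q(t=2) = 52.91×41 + 11.46×15 + 2.45×393 = 2169.31 + 171.9 + 962.85 = 3304.06
ΣP(t=2)Q(t=2) = 45.84×41 + 9.82×15 + 2.48×393 = 1879.44 + 147.3 + 974.64 = 3001.38
link = 3304.06/3001.38 = 1.100847
Chained index = 100 × 1.130032 × 1.029710 × 1.100847 = 128.0951

128.10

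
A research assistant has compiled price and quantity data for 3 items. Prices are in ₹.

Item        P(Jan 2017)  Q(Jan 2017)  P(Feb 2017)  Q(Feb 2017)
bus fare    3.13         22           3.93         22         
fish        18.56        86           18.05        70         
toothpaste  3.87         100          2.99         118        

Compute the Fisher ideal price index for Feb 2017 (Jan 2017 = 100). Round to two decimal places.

93.87

Laspeyres component (base-period weights):
ΣP(Feb 2017)Q(Jan 2017) = 3.93×22 + 18.05×86 + 2.99×100 = 86.46 + 1552.3 + 299 = 1937.76
ΣP(Jan 2017)Q(Jan 2017) = 3.13×22 + 18.56×86 + 3.87×100 = 68.86 + 1596.16 + 387 = 2052.02
L = 1937.76 / 2052.02 × 100 = 94.4318
Paasche component (current-period weights):
ΣP(Feb 2017)Q(Feb 2017) = 3.93×22 + 18.05×70 + 2.99×118 = 86.46 + 1263.5 + 352.82 = 1702.78
ΣP(Jan 2017)Q(Feb 2017) = 3.13×22 + 18.56×70 + 3.87×118 = 68.86 + 1299.2 + 456.66 = 1824.72
P = 1702.78 / 1824.72 × 100 = 93.3173
Fisher = √(L × P) = √(94.4318 × 93.3173) = 93.8729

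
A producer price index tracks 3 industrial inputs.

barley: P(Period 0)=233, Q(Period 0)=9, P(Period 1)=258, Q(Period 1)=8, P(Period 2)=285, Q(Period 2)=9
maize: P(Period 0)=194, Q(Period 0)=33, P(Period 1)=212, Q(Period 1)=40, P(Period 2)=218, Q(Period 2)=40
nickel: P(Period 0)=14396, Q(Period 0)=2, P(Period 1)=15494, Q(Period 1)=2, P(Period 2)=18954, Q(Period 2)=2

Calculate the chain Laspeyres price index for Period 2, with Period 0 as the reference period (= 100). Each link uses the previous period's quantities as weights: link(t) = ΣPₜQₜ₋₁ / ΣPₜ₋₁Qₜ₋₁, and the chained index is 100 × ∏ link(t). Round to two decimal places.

Link Period 0→Period 1:
ΣP(Period 1)Q(Period 0) = 258×9 + 212×33 + 15494×2 = 2322 + 6996 + 30988 = 40306
ΣP(Period 0)Q(Period 0) = 233×9 + 194×33 + 14396×2 = 2097 + 6402 + 28792 = 37291
link = 40306/37291 = 1.080851
Link Period 1→Period 2:
ΣP(Period 2)Q(Period 1) = 285×8 + 218×40 + 18954×2 = 2280 + 8720 + 37908 = 48908
ΣP(Period 1)Q(Period 1) = 258×8 + 212×40 + 15494×2 = 2064 + 8480 + 30988 = 41532
link = 48908/41532 = 1.177598
Chained index = 100 × 1.080851 × 1.177598 = 127.2808

127.28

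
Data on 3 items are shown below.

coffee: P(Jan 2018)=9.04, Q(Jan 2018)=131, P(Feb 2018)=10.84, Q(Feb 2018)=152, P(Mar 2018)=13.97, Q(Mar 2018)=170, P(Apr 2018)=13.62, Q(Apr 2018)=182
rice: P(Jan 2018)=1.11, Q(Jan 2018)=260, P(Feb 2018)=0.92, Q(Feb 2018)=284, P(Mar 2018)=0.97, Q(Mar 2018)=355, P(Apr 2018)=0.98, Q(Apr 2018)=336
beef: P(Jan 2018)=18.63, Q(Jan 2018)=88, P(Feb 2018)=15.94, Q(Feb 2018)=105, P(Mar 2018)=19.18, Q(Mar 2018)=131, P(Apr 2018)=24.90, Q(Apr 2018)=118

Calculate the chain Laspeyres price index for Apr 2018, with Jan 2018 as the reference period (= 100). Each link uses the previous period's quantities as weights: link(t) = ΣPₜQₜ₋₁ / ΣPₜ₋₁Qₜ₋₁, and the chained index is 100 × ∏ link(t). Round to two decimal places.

Link Jan 2018→Feb 2018:
ΣP(Feb 2018)Q(Jan 2018) = 10.84×131 + 0.92×260 + 15.94×88 = 1420.04 + 239.2 + 1402.72 = 3061.96
ΣP(Jan 2018)Q(Jan 2018) = 9.04×131 + 1.11×260 + 18.63×88 = 1184.24 + 288.6 + 1639.44 = 3112.28
link = 3061.96/3112.28 = 0.983832
Link Feb 2018→Mar 2018:
ΣP(Mar 2018)Q(Feb 2018) = 13.97×152 + 0.97×284 + 19.18×105 = 2123.44 + 275.48 + 2013.9 = 4412.82
ΣP(Feb 2018)Q(Feb 2018) = 10.84×152 + 0.92×284 + 15.94×105 = 1647.68 + 261.28 + 1673.7 = 3582.66
link = 4412.82/3582.66 = 1.231716
Link Mar 2018→Apr 2018:
ΣP(Apr 2018)Q(Mar 2018) = 13.62×170 + 0.98×355 + 24.90×131 = 2315.4 + 347.9 + 3261.9 = 5925.2
ΣP(Mar 2018)Q(Mar 2018) = 13.97×170 + 0.97×355 + 19.18×131 = 2374.9 + 344.35 + 2512.58 = 5231.83
link = 5925.2/5231.83 = 1.132529
Chained index = 100 × 0.983832 × 1.231716 × 1.132529 = 137.2400

137.24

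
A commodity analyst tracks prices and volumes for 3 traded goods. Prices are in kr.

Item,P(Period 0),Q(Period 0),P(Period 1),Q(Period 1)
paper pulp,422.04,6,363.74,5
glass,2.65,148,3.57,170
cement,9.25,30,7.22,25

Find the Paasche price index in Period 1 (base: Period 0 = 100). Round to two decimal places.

Paasche price index uses current-period quantities as weights.
ΣP(Period 1)·Q(Period 1) = 363.74×5 + 3.57×170 + 7.22×25 = 1818.7 + 606.9 + 180.5 = 2606.1
ΣP(Period 0)·Q(Period 1) = 422.04×5 + 2.65×170 + 9.25×25 = 2110.2 + 450.5 + 231.25 = 2791.95
Index = 2606.1 / 2791.95 × 100 = 93.3434

93.34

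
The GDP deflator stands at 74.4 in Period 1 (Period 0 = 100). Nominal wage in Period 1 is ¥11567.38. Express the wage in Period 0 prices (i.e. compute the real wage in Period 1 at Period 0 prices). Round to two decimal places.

15547.55

Real = Nominal ÷ (Index/100) = 11567.38 ÷ (74.4/100)
     = 11567.38 ÷ 0.744 = 15547.5538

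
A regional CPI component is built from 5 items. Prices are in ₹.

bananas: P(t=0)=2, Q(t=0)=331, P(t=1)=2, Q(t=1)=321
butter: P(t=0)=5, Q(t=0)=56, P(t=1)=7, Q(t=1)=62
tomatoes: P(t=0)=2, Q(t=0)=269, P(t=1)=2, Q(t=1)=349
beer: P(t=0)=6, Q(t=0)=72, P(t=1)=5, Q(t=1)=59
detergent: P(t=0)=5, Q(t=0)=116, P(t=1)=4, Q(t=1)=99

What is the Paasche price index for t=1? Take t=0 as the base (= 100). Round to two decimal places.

Paasche price index uses current-period quantities as weights.
ΣP(t=1)·Q(t=1) = 2×321 + 7×62 + 2×349 + 5×59 + 4×99 = 642 + 434 + 698 + 295 + 396 = 2465
ΣP(t=0)·Q(t=1) = 2×321 + 5×62 + 2×349 + 6×59 + 5×99 = 642 + 310 + 698 + 354 + 495 = 2499
Index = 2465 / 2499 × 100 = 98.6395

98.64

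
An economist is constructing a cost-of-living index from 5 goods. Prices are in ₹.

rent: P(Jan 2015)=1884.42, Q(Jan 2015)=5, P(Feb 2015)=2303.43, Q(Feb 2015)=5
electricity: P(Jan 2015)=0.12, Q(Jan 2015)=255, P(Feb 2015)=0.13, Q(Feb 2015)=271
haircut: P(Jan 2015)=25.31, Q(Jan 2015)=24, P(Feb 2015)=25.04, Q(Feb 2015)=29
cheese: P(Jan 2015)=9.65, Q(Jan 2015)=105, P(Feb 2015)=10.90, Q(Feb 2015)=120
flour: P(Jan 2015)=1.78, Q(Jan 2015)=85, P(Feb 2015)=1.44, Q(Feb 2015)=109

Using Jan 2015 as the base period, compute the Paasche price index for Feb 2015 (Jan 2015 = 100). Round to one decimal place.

119.1

Paasche price index uses current-period quantities as weights.
ΣP(Feb 2015)·Q(Feb 2015) = 2303.43×5 + 0.13×271 + 25.04×29 + 10.90×120 + 1.44×109 = 11517.15 + 35.23 + 726.16 + 1308 + 156.96 = 13743.5
ΣP(Jan 2015)·Q(Feb 2015) = 1884.42×5 + 0.12×271 + 25.31×29 + 9.65×120 + 1.78×109 = 9422.1 + 32.52 + 733.99 + 1158 + 194.02 = 11540.63
Index = 13743.5 / 11540.63 × 100 = 119.0880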